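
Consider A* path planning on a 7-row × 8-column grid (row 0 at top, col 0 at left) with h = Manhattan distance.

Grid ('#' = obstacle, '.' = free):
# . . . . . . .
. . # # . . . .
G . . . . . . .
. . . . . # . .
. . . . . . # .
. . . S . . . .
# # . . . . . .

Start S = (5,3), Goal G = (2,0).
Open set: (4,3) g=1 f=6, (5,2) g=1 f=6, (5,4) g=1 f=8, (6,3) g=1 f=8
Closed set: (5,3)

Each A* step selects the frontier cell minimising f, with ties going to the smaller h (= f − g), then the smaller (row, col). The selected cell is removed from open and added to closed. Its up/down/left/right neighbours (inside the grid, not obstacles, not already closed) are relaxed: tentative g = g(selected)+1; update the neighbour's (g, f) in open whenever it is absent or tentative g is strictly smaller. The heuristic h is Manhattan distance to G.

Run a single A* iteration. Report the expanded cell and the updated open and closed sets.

expanded=(4,3); open=[(3,3) g=2 f=6, (4,2) g=2 f=6, (4,4) g=2 f=8, (5,2) g=1 f=6, (5,4) g=1 f=8, (6,3) g=1 f=8]; closed=[(4,3), (5,3)]

step 1: expand (4,3) (f=6, h=5) → closed; open now [(3,3) g=2 f=6, (4,2) g=2 f=6, (4,4) g=2 f=8, (5,2) g=1 f=6, (5,4) g=1 f=8, (6,3) g=1 f=8]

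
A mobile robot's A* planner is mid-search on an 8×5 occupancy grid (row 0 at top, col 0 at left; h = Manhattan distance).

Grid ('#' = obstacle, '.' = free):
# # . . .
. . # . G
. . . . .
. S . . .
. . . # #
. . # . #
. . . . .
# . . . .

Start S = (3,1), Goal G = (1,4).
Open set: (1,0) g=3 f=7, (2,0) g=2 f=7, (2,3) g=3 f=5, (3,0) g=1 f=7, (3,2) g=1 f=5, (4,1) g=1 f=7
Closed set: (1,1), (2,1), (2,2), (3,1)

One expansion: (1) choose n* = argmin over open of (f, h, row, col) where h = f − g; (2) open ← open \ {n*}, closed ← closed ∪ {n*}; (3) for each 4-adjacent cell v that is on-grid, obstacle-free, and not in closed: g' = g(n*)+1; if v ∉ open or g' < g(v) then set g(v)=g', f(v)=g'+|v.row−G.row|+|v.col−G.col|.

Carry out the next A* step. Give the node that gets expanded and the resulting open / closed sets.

expanded=(2,3); open=[(1,0) g=3 f=7, (1,3) g=4 f=5, (2,0) g=2 f=7, (2,4) g=4 f=5, (3,0) g=1 f=7, (3,2) g=1 f=5, (3,3) g=4 f=7, (4,1) g=1 f=7]; closed=[(1,1), (2,1), (2,2), (2,3), (3,1)]

step 1: expand (2,3) (f=5, h=2) → closed; open now [(1,0) g=3 f=7, (1,3) g=4 f=5, (2,0) g=2 f=7, (2,4) g=4 f=5, (3,0) g=1 f=7, (3,2) g=1 f=5, (3,3) g=4 f=7, (4,1) g=1 f=7]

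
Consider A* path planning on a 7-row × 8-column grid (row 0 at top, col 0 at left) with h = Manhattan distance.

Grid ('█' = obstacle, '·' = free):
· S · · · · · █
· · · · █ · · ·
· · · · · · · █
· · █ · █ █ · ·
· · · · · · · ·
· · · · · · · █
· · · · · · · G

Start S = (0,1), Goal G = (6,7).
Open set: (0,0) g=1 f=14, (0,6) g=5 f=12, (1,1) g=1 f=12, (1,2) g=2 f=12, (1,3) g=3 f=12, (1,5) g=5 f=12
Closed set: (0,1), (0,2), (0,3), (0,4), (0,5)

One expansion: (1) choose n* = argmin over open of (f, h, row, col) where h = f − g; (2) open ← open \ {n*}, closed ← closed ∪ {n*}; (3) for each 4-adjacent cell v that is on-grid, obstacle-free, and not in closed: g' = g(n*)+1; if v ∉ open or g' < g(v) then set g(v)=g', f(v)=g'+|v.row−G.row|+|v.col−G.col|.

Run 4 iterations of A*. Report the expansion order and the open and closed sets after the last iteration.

order=[(0,6) → (1,6) → (1,7) → (2,6)]; open=[(0,0) g=1 f=14, (1,1) g=1 f=12, (1,2) g=2 f=12, (1,3) g=3 f=12, (1,5) g=5 f=12, (2,5) g=8 f=14, (3,6) g=8 f=12]; closed=[(0,1), (0,2), (0,3), (0,4), (0,5), (0,6), (1,6), (1,7), (2,6)]

step 1: expand (0,6) (f=12, h=7) → closed; open now [(0,0) g=1 f=14, (1,1) g=1 f=12, (1,2) g=2 f=12, (1,3) g=3 f=12, (1,5) g=5 f=12, (1,6) g=6 f=12]
step 2: expand (1,6) (f=12, h=6) → closed; open now [(0,0) g=1 f=14, (1,1) g=1 f=12, (1,2) g=2 f=12, (1,3) g=3 f=12, (1,5) g=5 f=12, (1,7) g=7 f=12, (2,6) g=7 f=12]
step 3: expand (1,7) (f=12, h=5) → closed; open now [(0,0) g=1 f=14, (1,1) g=1 f=12, (1,2) g=2 f=12, (1,3) g=3 f=12, (1,5) g=5 f=12, (2,6) g=7 f=12]
step 4: expand (2,6) (f=12, h=5) → closed; open now [(0,0) g=1 f=14, (1,1) g=1 f=12, (1,2) g=2 f=12, (1,3) g=3 f=12, (1,5) g=5 f=12, (2,5) g=8 f=14, (3,6) g=8 f=12]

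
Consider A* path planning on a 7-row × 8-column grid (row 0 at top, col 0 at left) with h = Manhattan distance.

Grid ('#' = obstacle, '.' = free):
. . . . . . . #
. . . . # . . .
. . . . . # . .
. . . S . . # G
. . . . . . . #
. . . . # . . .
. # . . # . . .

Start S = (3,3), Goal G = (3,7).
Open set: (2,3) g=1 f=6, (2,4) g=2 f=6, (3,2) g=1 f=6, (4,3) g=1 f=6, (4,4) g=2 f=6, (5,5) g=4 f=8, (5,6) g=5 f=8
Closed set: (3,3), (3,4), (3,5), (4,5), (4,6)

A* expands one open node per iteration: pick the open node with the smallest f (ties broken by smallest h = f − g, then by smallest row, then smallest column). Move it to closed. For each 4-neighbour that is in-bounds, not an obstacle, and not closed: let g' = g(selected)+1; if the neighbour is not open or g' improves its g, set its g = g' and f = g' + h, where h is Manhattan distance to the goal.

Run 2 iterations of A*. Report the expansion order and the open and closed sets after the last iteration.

step 1: expand (2,4) (f=6, h=4) → closed; open now [(2,3) g=1 f=6, (3,2) g=1 f=6, (4,3) g=1 f=6, (4,4) g=2 f=6, (5,5) g=4 f=8, (5,6) g=5 f=8]
step 2: expand (4,4) (f=6, h=4) → closed; open now [(2,3) g=1 f=6, (3,2) g=1 f=6, (4,3) g=1 f=6, (5,5) g=4 f=8, (5,6) g=5 f=8]

order=[(2,4) → (4,4)]; open=[(2,3) g=1 f=6, (3,2) g=1 f=6, (4,3) g=1 f=6, (5,5) g=4 f=8, (5,6) g=5 f=8]; closed=[(2,4), (3,3), (3,4), (3,5), (4,4), (4,5), (4,6)]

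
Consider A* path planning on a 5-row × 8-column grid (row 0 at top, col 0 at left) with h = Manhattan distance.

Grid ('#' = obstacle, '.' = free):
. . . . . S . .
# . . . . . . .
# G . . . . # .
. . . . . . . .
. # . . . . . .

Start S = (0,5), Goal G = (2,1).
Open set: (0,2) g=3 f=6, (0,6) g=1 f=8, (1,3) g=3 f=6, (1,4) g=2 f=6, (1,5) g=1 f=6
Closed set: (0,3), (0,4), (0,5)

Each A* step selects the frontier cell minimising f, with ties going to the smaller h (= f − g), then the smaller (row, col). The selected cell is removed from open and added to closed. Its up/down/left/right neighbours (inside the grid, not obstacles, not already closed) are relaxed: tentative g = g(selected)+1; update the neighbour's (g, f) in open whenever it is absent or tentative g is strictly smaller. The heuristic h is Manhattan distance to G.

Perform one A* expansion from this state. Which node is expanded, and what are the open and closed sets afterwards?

step 1: expand (0,2) (f=6, h=3) → closed; open now [(0,1) g=4 f=6, (0,6) g=1 f=8, (1,2) g=4 f=6, (1,3) g=3 f=6, (1,4) g=2 f=6, (1,5) g=1 f=6]

expanded=(0,2); open=[(0,1) g=4 f=6, (0,6) g=1 f=8, (1,2) g=4 f=6, (1,3) g=3 f=6, (1,4) g=2 f=6, (1,5) g=1 f=6]; closed=[(0,2), (0,3), (0,4), (0,5)]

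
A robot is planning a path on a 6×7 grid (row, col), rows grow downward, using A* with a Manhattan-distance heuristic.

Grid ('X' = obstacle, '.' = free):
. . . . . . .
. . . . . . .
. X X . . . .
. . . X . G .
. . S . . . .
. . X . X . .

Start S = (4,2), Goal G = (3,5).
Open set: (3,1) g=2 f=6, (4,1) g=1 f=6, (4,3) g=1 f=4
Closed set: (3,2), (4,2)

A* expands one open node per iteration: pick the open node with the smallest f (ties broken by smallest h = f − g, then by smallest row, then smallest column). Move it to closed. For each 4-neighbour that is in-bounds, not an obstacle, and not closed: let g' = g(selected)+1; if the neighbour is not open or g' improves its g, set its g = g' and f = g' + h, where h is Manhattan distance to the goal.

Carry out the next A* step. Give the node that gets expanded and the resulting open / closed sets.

step 1: expand (4,3) (f=4, h=3) → closed; open now [(3,1) g=2 f=6, (4,1) g=1 f=6, (4,4) g=2 f=4, (5,3) g=2 f=6]

expanded=(4,3); open=[(3,1) g=2 f=6, (4,1) g=1 f=6, (4,4) g=2 f=4, (5,3) g=2 f=6]; closed=[(3,2), (4,2), (4,3)]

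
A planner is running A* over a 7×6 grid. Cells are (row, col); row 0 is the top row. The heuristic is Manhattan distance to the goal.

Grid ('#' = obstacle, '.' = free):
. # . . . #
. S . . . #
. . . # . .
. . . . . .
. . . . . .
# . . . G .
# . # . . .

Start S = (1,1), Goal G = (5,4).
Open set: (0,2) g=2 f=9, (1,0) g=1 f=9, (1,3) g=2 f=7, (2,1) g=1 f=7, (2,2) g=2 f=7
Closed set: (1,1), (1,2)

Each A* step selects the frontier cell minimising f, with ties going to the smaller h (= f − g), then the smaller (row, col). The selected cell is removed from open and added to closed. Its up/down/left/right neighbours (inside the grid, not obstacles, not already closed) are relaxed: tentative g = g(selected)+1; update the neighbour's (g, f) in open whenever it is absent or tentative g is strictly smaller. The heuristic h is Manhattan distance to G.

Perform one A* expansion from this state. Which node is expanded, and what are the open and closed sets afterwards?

step 1: expand (1,3) (f=7, h=5) → closed; open now [(0,2) g=2 f=9, (0,3) g=3 f=9, (1,0) g=1 f=9, (1,4) g=3 f=7, (2,1) g=1 f=7, (2,2) g=2 f=7]

expanded=(1,3); open=[(0,2) g=2 f=9, (0,3) g=3 f=9, (1,0) g=1 f=9, (1,4) g=3 f=7, (2,1) g=1 f=7, (2,2) g=2 f=7]; closed=[(1,1), (1,2), (1,3)]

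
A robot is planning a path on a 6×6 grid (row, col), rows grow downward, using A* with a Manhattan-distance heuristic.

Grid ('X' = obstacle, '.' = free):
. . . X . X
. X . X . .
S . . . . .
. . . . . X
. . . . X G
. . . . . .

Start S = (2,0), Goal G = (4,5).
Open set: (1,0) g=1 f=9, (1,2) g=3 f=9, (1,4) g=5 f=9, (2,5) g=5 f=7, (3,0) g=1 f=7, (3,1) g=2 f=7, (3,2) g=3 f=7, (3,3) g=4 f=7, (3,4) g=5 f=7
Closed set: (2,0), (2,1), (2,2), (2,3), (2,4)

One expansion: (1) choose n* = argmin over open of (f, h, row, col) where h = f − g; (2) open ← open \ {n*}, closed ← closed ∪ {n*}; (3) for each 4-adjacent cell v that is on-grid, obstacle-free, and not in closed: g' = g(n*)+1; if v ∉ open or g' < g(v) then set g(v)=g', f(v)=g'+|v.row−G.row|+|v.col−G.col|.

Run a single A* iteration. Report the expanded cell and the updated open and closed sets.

expanded=(2,5); open=[(1,0) g=1 f=9, (1,2) g=3 f=9, (1,4) g=5 f=9, (1,5) g=6 f=9, (3,0) g=1 f=7, (3,1) g=2 f=7, (3,2) g=3 f=7, (3,3) g=4 f=7, (3,4) g=5 f=7]; closed=[(2,0), (2,1), (2,2), (2,3), (2,4), (2,5)]

step 1: expand (2,5) (f=7, h=2) → closed; open now [(1,0) g=1 f=9, (1,2) g=3 f=9, (1,4) g=5 f=9, (1,5) g=6 f=9, (3,0) g=1 f=7, (3,1) g=2 f=7, (3,2) g=3 f=7, (3,3) g=4 f=7, (3,4) g=5 f=7]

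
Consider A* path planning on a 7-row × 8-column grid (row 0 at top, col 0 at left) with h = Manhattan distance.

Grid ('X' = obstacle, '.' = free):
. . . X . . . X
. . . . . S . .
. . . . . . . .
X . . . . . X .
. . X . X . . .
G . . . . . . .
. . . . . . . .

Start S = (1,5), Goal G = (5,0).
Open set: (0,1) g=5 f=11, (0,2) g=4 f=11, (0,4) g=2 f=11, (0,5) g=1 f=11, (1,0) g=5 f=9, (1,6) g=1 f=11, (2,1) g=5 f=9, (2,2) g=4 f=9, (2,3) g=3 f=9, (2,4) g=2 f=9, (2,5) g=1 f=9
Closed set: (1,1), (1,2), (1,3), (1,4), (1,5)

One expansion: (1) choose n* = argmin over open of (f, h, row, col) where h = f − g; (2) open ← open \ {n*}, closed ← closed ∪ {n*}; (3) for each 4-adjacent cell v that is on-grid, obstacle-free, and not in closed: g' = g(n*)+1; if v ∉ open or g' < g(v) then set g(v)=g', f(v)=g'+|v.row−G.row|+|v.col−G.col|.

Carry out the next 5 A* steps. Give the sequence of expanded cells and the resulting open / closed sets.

step 1: expand (1,0) (f=9, h=4) → closed; open now [(0,0) g=6 f=11, (0,1) g=5 f=11, (0,2) g=4 f=11, (0,4) g=2 f=11, (0,5) g=1 f=11, (1,6) g=1 f=11, (2,0) g=6 f=9, (2,1) g=5 f=9, (2,2) g=4 f=9, (2,3) g=3 f=9, (2,4) g=2 f=9, (2,5) g=1 f=9]
step 2: expand (2,0) (f=9, h=3) → closed; open now [(0,0) g=6 f=11, (0,1) g=5 f=11, (0,2) g=4 f=11, (0,4) g=2 f=11, (0,5) g=1 f=11, (1,6) g=1 f=11, (2,1) g=5 f=9, (2,2) g=4 f=9, (2,3) g=3 f=9, (2,4) g=2 f=9, (2,5) g=1 f=9]
step 3: expand (2,1) (f=9, h=4) → closed; open now [(0,0) g=6 f=11, (0,1) g=5 f=11, (0,2) g=4 f=11, (0,4) g=2 f=11, (0,5) g=1 f=11, (1,6) g=1 f=11, (2,2) g=4 f=9, (2,3) g=3 f=9, (2,4) g=2 f=9, (2,5) g=1 f=9, (3,1) g=6 f=9]
step 4: expand (3,1) (f=9, h=3) → closed; open now [(0,0) g=6 f=11, (0,1) g=5 f=11, (0,2) g=4 f=11, (0,4) g=2 f=11, (0,5) g=1 f=11, (1,6) g=1 f=11, (2,2) g=4 f=9, (2,3) g=3 f=9, (2,4) g=2 f=9, (2,5) g=1 f=9, (3,2) g=7 f=11, (4,1) g=7 f=9]
step 5: expand (4,1) (f=9, h=2) → closed; open now [(0,0) g=6 f=11, (0,1) g=5 f=11, (0,2) g=4 f=11, (0,4) g=2 f=11, (0,5) g=1 f=11, (1,6) g=1 f=11, (2,2) g=4 f=9, (2,3) g=3 f=9, (2,4) g=2 f=9, (2,5) g=1 f=9, (3,2) g=7 f=11, (4,0) g=8 f=9, (5,1) g=8 f=9]

order=[(1,0) → (2,0) → (2,1) → (3,1) → (4,1)]; open=[(0,0) g=6 f=11, (0,1) g=5 f=11, (0,2) g=4 f=11, (0,4) g=2 f=11, (0,5) g=1 f=11, (1,6) g=1 f=11, (2,2) g=4 f=9, (2,3) g=3 f=9, (2,4) g=2 f=9, (2,5) g=1 f=9, (3,2) g=7 f=11, (4,0) g=8 f=9, (5,1) g=8 f=9]; closed=[(1,0), (1,1), (1,2), (1,3), (1,4), (1,5), (2,0), (2,1), (3,1), (4,1)]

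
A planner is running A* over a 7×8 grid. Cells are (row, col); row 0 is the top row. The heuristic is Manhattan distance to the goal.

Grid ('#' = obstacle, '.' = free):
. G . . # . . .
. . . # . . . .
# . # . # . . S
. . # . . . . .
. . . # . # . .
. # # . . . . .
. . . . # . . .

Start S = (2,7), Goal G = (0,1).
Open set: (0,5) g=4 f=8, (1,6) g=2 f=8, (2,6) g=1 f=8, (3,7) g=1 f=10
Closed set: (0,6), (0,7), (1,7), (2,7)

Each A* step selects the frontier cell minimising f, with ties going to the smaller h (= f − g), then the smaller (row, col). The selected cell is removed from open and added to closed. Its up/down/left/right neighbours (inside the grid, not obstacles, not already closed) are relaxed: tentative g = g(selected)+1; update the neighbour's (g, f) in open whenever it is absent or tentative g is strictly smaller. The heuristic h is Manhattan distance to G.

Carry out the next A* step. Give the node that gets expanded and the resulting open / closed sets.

expanded=(0,5); open=[(1,5) g=5 f=10, (1,6) g=2 f=8, (2,6) g=1 f=8, (3,7) g=1 f=10]; closed=[(0,5), (0,6), (0,7), (1,7), (2,7)]

step 1: expand (0,5) (f=8, h=4) → closed; open now [(1,5) g=5 f=10, (1,6) g=2 f=8, (2,6) g=1 f=8, (3,7) g=1 f=10]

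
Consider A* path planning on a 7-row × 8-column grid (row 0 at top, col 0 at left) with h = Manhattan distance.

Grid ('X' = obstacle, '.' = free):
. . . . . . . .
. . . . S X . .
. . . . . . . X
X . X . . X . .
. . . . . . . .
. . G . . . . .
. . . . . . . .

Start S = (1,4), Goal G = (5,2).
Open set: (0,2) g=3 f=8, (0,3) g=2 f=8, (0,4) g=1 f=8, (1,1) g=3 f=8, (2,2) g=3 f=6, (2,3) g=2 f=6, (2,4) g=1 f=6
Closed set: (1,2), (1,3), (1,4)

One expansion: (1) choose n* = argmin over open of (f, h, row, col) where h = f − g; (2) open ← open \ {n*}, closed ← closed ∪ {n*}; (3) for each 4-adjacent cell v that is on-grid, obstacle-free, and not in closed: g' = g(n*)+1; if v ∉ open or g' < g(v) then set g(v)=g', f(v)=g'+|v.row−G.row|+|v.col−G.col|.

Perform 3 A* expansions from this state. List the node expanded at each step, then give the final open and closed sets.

order=[(2,2) → (2,3) → (3,3)]; open=[(0,2) g=3 f=8, (0,3) g=2 f=8, (0,4) g=1 f=8, (1,1) g=3 f=8, (2,1) g=4 f=8, (2,4) g=1 f=6, (3,4) g=4 f=8, (4,3) g=4 f=6]; closed=[(1,2), (1,3), (1,4), (2,2), (2,3), (3,3)]

step 1: expand (2,2) (f=6, h=3) → closed; open now [(0,2) g=3 f=8, (0,3) g=2 f=8, (0,4) g=1 f=8, (1,1) g=3 f=8, (2,1) g=4 f=8, (2,3) g=2 f=6, (2,4) g=1 f=6]
step 2: expand (2,3) (f=6, h=4) → closed; open now [(0,2) g=3 f=8, (0,3) g=2 f=8, (0,4) g=1 f=8, (1,1) g=3 f=8, (2,1) g=4 f=8, (2,4) g=1 f=6, (3,3) g=3 f=6]
step 3: expand (3,3) (f=6, h=3) → closed; open now [(0,2) g=3 f=8, (0,3) g=2 f=8, (0,4) g=1 f=8, (1,1) g=3 f=8, (2,1) g=4 f=8, (2,4) g=1 f=6, (3,4) g=4 f=8, (4,3) g=4 f=6]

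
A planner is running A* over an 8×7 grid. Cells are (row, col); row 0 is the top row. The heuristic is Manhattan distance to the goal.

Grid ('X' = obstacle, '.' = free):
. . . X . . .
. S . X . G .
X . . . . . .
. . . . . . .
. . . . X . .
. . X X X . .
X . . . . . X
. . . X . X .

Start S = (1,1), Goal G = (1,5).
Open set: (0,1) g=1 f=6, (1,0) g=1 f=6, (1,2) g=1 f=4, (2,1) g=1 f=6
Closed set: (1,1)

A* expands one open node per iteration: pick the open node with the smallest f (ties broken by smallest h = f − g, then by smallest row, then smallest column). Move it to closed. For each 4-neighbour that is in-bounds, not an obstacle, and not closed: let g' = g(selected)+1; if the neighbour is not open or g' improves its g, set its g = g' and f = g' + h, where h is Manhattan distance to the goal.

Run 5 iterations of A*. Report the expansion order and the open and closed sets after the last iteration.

order=[(1,2) → (0,2) → (2,2) → (2,3) → (2,4)]; open=[(0,1) g=1 f=6, (1,0) g=1 f=6, (1,4) g=5 f=6, (2,1) g=1 f=6, (2,5) g=5 f=6, (3,2) g=3 f=8, (3,3) g=4 f=8, (3,4) g=5 f=8]; closed=[(0,2), (1,1), (1,2), (2,2), (2,3), (2,4)]

step 1: expand (1,2) (f=4, h=3) → closed; open now [(0,1) g=1 f=6, (0,2) g=2 f=6, (1,0) g=1 f=6, (2,1) g=1 f=6, (2,2) g=2 f=6]
step 2: expand (0,2) (f=6, h=4) → closed; open now [(0,1) g=1 f=6, (1,0) g=1 f=6, (2,1) g=1 f=6, (2,2) g=2 f=6]
step 3: expand (2,2) (f=6, h=4) → closed; open now [(0,1) g=1 f=6, (1,0) g=1 f=6, (2,1) g=1 f=6, (2,3) g=3 f=6, (3,2) g=3 f=8]
step 4: expand (2,3) (f=6, h=3) → closed; open now [(0,1) g=1 f=6, (1,0) g=1 f=6, (2,1) g=1 f=6, (2,4) g=4 f=6, (3,2) g=3 f=8, (3,3) g=4 f=8]
step 5: expand (2,4) (f=6, h=2) → closed; open now [(0,1) g=1 f=6, (1,0) g=1 f=6, (1,4) g=5 f=6, (2,1) g=1 f=6, (2,5) g=5 f=6, (3,2) g=3 f=8, (3,3) g=4 f=8, (3,4) g=5 f=8]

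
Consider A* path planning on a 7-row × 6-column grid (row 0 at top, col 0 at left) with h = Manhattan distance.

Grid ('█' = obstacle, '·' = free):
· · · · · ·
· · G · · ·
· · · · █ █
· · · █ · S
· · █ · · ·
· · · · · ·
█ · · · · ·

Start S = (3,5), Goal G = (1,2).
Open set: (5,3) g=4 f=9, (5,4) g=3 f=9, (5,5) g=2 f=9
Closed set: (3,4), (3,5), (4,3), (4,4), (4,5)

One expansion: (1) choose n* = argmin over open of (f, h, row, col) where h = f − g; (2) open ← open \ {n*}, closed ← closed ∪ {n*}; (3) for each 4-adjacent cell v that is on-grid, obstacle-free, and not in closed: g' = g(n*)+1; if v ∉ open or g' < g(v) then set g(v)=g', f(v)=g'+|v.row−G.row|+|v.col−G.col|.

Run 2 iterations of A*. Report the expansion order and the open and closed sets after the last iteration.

step 1: expand (5,3) (f=9, h=5) → closed; open now [(5,2) g=5 f=9, (5,4) g=3 f=9, (5,5) g=2 f=9, (6,3) g=5 f=11]
step 2: expand (5,2) (f=9, h=4) → closed; open now [(5,1) g=6 f=11, (5,4) g=3 f=9, (5,5) g=2 f=9, (6,2) g=6 f=11, (6,3) g=5 f=11]

order=[(5,3) → (5,2)]; open=[(5,1) g=6 f=11, (5,4) g=3 f=9, (5,5) g=2 f=9, (6,2) g=6 f=11, (6,3) g=5 f=11]; closed=[(3,4), (3,5), (4,3), (4,4), (4,5), (5,2), (5,3)]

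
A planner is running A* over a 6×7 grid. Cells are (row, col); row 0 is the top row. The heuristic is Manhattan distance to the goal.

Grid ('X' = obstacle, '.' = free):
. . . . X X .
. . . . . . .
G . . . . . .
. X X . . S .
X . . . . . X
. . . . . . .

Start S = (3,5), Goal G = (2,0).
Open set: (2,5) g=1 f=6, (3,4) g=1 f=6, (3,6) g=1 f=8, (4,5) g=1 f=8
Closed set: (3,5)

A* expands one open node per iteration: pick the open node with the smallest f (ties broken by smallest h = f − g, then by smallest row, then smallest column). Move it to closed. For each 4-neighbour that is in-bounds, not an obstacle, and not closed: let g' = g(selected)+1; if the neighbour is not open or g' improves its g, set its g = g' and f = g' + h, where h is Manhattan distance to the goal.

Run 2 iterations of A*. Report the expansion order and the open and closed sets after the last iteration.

order=[(2,5) → (2,4)]; open=[(1,4) g=3 f=8, (1,5) g=2 f=8, (2,3) g=3 f=6, (2,6) g=2 f=8, (3,4) g=1 f=6, (3,6) g=1 f=8, (4,5) g=1 f=8]; closed=[(2,4), (2,5), (3,5)]

step 1: expand (2,5) (f=6, h=5) → closed; open now [(1,5) g=2 f=8, (2,4) g=2 f=6, (2,6) g=2 f=8, (3,4) g=1 f=6, (3,6) g=1 f=8, (4,5) g=1 f=8]
step 2: expand (2,4) (f=6, h=4) → closed; open now [(1,4) g=3 f=8, (1,5) g=2 f=8, (2,3) g=3 f=6, (2,6) g=2 f=8, (3,4) g=1 f=6, (3,6) g=1 f=8, (4,5) g=1 f=8]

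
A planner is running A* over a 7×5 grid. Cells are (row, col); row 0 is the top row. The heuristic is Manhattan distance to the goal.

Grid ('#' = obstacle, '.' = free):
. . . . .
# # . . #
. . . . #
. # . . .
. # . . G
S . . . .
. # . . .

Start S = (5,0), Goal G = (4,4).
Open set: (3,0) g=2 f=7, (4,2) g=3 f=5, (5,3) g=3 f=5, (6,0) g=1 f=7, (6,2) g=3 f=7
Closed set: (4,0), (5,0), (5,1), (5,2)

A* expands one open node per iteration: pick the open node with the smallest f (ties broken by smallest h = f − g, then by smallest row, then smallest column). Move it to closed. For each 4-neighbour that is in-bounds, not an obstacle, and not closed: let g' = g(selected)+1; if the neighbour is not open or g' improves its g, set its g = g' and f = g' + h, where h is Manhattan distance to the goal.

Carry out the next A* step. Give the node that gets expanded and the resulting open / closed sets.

step 1: expand (4,2) (f=5, h=2) → closed; open now [(3,0) g=2 f=7, (3,2) g=4 f=7, (4,3) g=4 f=5, (5,3) g=3 f=5, (6,0) g=1 f=7, (6,2) g=3 f=7]

expanded=(4,2); open=[(3,0) g=2 f=7, (3,2) g=4 f=7, (4,3) g=4 f=5, (5,3) g=3 f=5, (6,0) g=1 f=7, (6,2) g=3 f=7]; closed=[(4,0), (4,2), (5,0), (5,1), (5,2)]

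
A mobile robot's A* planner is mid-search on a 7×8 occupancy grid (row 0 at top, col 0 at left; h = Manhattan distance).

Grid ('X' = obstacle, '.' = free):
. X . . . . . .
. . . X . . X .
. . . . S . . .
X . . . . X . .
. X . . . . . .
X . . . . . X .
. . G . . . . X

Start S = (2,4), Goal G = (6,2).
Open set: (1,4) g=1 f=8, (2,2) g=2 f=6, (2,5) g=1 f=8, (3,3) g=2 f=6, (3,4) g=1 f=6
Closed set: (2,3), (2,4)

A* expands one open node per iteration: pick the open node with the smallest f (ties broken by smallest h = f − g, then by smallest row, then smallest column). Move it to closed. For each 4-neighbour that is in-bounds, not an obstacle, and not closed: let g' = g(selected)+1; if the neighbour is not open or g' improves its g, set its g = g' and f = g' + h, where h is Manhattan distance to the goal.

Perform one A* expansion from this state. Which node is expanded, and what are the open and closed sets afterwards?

step 1: expand (2,2) (f=6, h=4) → closed; open now [(1,2) g=3 f=8, (1,4) g=1 f=8, (2,1) g=3 f=8, (2,5) g=1 f=8, (3,2) g=3 f=6, (3,3) g=2 f=6, (3,4) g=1 f=6]

expanded=(2,2); open=[(1,2) g=3 f=8, (1,4) g=1 f=8, (2,1) g=3 f=8, (2,5) g=1 f=8, (3,2) g=3 f=6, (3,3) g=2 f=6, (3,4) g=1 f=6]; closed=[(2,2), (2,3), (2,4)]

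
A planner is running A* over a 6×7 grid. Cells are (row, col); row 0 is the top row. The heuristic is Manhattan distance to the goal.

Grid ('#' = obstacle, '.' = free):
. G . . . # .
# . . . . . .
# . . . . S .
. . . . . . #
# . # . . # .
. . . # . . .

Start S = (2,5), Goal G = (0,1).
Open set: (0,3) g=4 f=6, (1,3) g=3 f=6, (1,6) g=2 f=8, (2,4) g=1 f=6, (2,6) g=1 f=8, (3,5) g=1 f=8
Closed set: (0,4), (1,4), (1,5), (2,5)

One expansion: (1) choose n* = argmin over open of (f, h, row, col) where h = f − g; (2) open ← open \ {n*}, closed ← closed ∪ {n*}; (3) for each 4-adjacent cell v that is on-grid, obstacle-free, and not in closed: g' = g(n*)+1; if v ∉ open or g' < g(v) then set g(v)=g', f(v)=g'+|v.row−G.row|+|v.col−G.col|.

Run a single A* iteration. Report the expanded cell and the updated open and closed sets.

expanded=(0,3); open=[(0,2) g=5 f=6, (1,3) g=3 f=6, (1,6) g=2 f=8, (2,4) g=1 f=6, (2,6) g=1 f=8, (3,5) g=1 f=8]; closed=[(0,3), (0,4), (1,4), (1,5), (2,5)]

step 1: expand (0,3) (f=6, h=2) → closed; open now [(0,2) g=5 f=6, (1,3) g=3 f=6, (1,6) g=2 f=8, (2,4) g=1 f=6, (2,6) g=1 f=8, (3,5) g=1 f=8]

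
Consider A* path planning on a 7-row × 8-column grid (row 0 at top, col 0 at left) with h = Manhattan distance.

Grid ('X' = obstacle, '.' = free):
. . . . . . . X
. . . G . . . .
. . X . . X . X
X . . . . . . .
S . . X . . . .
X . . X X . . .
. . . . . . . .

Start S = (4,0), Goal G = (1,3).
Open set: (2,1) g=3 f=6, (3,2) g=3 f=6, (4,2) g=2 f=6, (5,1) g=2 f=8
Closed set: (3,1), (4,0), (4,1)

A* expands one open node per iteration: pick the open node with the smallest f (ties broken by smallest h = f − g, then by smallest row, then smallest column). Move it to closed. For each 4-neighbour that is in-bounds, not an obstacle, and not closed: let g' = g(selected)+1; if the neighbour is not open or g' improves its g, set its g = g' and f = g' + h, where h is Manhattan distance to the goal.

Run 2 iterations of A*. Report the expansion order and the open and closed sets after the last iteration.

step 1: expand (2,1) (f=6, h=3) → closed; open now [(1,1) g=4 f=6, (2,0) g=4 f=8, (3,2) g=3 f=6, (4,2) g=2 f=6, (5,1) g=2 f=8]
step 2: expand (1,1) (f=6, h=2) → closed; open now [(0,1) g=5 f=8, (1,0) g=5 f=8, (1,2) g=5 f=6, (2,0) g=4 f=8, (3,2) g=3 f=6, (4,2) g=2 f=6, (5,1) g=2 f=8]

order=[(2,1) → (1,1)]; open=[(0,1) g=5 f=8, (1,0) g=5 f=8, (1,2) g=5 f=6, (2,0) g=4 f=8, (3,2) g=3 f=6, (4,2) g=2 f=6, (5,1) g=2 f=8]; closed=[(1,1), (2,1), (3,1), (4,0), (4,1)]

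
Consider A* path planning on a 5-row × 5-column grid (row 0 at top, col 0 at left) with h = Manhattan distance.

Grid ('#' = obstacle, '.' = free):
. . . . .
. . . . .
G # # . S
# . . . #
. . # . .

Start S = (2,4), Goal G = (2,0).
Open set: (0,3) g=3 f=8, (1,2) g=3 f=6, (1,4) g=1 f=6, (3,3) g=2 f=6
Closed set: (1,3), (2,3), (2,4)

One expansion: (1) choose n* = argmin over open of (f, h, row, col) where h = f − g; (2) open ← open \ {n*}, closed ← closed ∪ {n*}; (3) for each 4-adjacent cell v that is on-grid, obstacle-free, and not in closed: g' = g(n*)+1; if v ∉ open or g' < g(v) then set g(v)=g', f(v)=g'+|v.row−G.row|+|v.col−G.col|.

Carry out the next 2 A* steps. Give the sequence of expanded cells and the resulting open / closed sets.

step 1: expand (1,2) (f=6, h=3) → closed; open now [(0,2) g=4 f=8, (0,3) g=3 f=8, (1,1) g=4 f=6, (1,4) g=1 f=6, (3,3) g=2 f=6]
step 2: expand (1,1) (f=6, h=2) → closed; open now [(0,1) g=5 f=8, (0,2) g=4 f=8, (0,3) g=3 f=8, (1,0) g=5 f=6, (1,4) g=1 f=6, (3,3) g=2 f=6]

order=[(1,2) → (1,1)]; open=[(0,1) g=5 f=8, (0,2) g=4 f=8, (0,3) g=3 f=8, (1,0) g=5 f=6, (1,4) g=1 f=6, (3,3) g=2 f=6]; closed=[(1,1), (1,2), (1,3), (2,3), (2,4)]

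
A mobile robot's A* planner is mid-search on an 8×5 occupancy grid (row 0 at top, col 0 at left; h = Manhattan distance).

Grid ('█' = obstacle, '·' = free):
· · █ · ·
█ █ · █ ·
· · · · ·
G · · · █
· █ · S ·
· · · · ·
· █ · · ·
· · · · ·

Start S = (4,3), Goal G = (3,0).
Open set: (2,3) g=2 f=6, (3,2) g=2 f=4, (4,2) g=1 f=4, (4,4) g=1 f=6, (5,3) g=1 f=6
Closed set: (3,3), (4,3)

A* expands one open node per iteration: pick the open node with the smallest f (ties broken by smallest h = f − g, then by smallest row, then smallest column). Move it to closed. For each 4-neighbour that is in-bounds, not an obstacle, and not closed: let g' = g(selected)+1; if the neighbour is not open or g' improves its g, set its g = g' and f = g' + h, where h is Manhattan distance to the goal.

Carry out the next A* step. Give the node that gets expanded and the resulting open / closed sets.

expanded=(3,2); open=[(2,2) g=3 f=6, (2,3) g=2 f=6, (3,1) g=3 f=4, (4,2) g=1 f=4, (4,4) g=1 f=6, (5,3) g=1 f=6]; closed=[(3,2), (3,3), (4,3)]

step 1: expand (3,2) (f=4, h=2) → closed; open now [(2,2) g=3 f=6, (2,3) g=2 f=6, (3,1) g=3 f=4, (4,2) g=1 f=4, (4,4) g=1 f=6, (5,3) g=1 f=6]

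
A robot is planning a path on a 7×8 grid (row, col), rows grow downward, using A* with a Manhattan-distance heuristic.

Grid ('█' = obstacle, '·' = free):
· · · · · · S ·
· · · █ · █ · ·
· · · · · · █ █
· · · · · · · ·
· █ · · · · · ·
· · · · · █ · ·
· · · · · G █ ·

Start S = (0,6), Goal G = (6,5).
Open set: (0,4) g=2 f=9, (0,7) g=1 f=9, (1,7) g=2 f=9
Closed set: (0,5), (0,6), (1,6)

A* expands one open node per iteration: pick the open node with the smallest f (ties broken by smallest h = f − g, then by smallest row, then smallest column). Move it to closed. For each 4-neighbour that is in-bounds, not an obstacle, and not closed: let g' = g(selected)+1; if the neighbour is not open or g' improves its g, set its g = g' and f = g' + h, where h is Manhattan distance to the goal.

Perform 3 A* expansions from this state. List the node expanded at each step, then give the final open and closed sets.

step 1: expand (0,4) (f=9, h=7) → closed; open now [(0,3) g=3 f=11, (0,7) g=1 f=9, (1,4) g=3 f=9, (1,7) g=2 f=9]
step 2: expand (1,4) (f=9, h=6) → closed; open now [(0,3) g=3 f=11, (0,7) g=1 f=9, (1,7) g=2 f=9, (2,4) g=4 f=9]
step 3: expand (2,4) (f=9, h=5) → closed; open now [(0,3) g=3 f=11, (0,7) g=1 f=9, (1,7) g=2 f=9, (2,3) g=5 f=11, (2,5) g=5 f=9, (3,4) g=5 f=9]

order=[(0,4) → (1,4) → (2,4)]; open=[(0,3) g=3 f=11, (0,7) g=1 f=9, (1,7) g=2 f=9, (2,3) g=5 f=11, (2,5) g=5 f=9, (3,4) g=5 f=9]; closed=[(0,4), (0,5), (0,6), (1,4), (1,6), (2,4)]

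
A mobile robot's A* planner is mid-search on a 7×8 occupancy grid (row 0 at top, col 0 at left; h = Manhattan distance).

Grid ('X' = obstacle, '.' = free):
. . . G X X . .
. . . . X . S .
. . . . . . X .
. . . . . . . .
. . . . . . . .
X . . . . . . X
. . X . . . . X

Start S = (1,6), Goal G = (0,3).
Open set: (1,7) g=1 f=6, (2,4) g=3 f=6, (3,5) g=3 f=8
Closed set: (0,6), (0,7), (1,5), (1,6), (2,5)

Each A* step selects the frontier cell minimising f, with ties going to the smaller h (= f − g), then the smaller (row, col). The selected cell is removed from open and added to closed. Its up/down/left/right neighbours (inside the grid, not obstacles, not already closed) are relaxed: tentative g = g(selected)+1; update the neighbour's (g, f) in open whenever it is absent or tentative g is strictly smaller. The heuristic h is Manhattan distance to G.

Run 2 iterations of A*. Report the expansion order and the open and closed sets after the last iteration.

step 1: expand (2,4) (f=6, h=3) → closed; open now [(1,7) g=1 f=6, (2,3) g=4 f=6, (3,4) g=4 f=8, (3,5) g=3 f=8]
step 2: expand (2,3) (f=6, h=2) → closed; open now [(1,3) g=5 f=6, (1,7) g=1 f=6, (2,2) g=5 f=8, (3,3) g=5 f=8, (3,4) g=4 f=8, (3,5) g=3 f=8]

order=[(2,4) → (2,3)]; open=[(1,3) g=5 f=6, (1,7) g=1 f=6, (2,2) g=5 f=8, (3,3) g=5 f=8, (3,4) g=4 f=8, (3,5) g=3 f=8]; closed=[(0,6), (0,7), (1,5), (1,6), (2,3), (2,4), (2,5)]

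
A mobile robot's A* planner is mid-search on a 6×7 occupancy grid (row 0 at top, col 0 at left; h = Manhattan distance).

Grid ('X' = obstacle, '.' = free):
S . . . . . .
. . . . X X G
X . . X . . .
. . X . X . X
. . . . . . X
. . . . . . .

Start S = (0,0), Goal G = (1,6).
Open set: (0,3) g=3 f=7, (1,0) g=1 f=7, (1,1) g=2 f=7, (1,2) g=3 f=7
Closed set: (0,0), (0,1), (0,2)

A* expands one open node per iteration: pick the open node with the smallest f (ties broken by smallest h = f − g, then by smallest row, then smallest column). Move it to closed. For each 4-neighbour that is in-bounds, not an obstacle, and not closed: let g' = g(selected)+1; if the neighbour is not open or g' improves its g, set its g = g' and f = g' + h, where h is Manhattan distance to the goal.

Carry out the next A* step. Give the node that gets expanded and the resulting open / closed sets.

expanded=(0,3); open=[(0,4) g=4 f=7, (1,0) g=1 f=7, (1,1) g=2 f=7, (1,2) g=3 f=7, (1,3) g=4 f=7]; closed=[(0,0), (0,1), (0,2), (0,3)]

step 1: expand (0,3) (f=7, h=4) → closed; open now [(0,4) g=4 f=7, (1,0) g=1 f=7, (1,1) g=2 f=7, (1,2) g=3 f=7, (1,3) g=4 f=7]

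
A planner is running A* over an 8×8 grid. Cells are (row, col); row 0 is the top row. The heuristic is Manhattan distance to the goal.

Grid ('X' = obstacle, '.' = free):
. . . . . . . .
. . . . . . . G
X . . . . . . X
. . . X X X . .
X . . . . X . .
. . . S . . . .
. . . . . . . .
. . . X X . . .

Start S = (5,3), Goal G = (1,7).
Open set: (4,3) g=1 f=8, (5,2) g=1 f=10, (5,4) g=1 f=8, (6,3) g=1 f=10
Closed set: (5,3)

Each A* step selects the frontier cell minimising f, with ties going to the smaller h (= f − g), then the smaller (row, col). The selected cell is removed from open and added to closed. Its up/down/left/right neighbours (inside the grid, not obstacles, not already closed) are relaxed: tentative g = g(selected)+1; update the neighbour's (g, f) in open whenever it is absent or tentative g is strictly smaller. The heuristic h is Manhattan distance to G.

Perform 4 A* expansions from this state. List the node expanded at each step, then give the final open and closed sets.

order=[(4,3) → (4,4) → (5,4) → (5,5)]; open=[(4,2) g=2 f=10, (5,2) g=1 f=10, (5,6) g=3 f=8, (6,3) g=1 f=10, (6,4) g=2 f=10, (6,5) g=3 f=10]; closed=[(4,3), (4,4), (5,3), (5,4), (5,5)]

step 1: expand (4,3) (f=8, h=7) → closed; open now [(4,2) g=2 f=10, (4,4) g=2 f=8, (5,2) g=1 f=10, (5,4) g=1 f=8, (6,3) g=1 f=10]
step 2: expand (4,4) (f=8, h=6) → closed; open now [(4,2) g=2 f=10, (5,2) g=1 f=10, (5,4) g=1 f=8, (6,3) g=1 f=10]
step 3: expand (5,4) (f=8, h=7) → closed; open now [(4,2) g=2 f=10, (5,2) g=1 f=10, (5,5) g=2 f=8, (6,3) g=1 f=10, (6,4) g=2 f=10]
step 4: expand (5,5) (f=8, h=6) → closed; open now [(4,2) g=2 f=10, (5,2) g=1 f=10, (5,6) g=3 f=8, (6,3) g=1 f=10, (6,4) g=2 f=10, (6,5) g=3 f=10]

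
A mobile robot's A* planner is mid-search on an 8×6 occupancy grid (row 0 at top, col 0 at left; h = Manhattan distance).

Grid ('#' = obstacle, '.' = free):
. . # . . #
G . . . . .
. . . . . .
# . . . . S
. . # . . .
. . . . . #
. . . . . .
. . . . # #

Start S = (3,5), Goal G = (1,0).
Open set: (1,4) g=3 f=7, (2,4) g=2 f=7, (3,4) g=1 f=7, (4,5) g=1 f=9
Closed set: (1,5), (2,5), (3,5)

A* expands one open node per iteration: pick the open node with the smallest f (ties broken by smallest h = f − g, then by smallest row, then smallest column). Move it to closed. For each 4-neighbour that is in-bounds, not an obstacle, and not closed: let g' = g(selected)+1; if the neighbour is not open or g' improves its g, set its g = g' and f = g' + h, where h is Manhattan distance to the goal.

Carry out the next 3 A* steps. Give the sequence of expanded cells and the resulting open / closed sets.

step 1: expand (1,4) (f=7, h=4) → closed; open now [(0,4) g=4 f=9, (1,3) g=4 f=7, (2,4) g=2 f=7, (3,4) g=1 f=7, (4,5) g=1 f=9]
step 2: expand (1,3) (f=7, h=3) → closed; open now [(0,3) g=5 f=9, (0,4) g=4 f=9, (1,2) g=5 f=7, (2,3) g=5 f=9, (2,4) g=2 f=7, (3,4) g=1 f=7, (4,5) g=1 f=9]
step 3: expand (1,2) (f=7, h=2) → closed; open now [(0,3) g=5 f=9, (0,4) g=4 f=9, (1,1) g=6 f=7, (2,2) g=6 f=9, (2,3) g=5 f=9, (2,4) g=2 f=7, (3,4) g=1 f=7, (4,5) g=1 f=9]

order=[(1,4) → (1,3) → (1,2)]; open=[(0,3) g=5 f=9, (0,4) g=4 f=9, (1,1) g=6 f=7, (2,2) g=6 f=9, (2,3) g=5 f=9, (2,4) g=2 f=7, (3,4) g=1 f=7, (4,5) g=1 f=9]; closed=[(1,2), (1,3), (1,4), (1,5), (2,5), (3,5)]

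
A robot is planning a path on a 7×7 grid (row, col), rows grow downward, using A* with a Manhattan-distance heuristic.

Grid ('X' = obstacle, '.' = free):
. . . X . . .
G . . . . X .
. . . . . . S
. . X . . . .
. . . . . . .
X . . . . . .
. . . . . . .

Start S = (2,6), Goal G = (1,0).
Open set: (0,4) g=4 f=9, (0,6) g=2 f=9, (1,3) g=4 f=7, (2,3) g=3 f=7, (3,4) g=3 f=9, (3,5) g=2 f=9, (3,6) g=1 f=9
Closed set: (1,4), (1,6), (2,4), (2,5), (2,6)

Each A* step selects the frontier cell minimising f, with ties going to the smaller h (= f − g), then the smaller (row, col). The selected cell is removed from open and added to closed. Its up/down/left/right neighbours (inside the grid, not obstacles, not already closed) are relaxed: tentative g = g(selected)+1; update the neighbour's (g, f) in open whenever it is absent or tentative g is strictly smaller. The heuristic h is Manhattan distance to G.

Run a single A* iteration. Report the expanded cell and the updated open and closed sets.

step 1: expand (1,3) (f=7, h=3) → closed; open now [(0,4) g=4 f=9, (0,6) g=2 f=9, (1,2) g=5 f=7, (2,3) g=3 f=7, (3,4) g=3 f=9, (3,5) g=2 f=9, (3,6) g=1 f=9]

expanded=(1,3); open=[(0,4) g=4 f=9, (0,6) g=2 f=9, (1,2) g=5 f=7, (2,3) g=3 f=7, (3,4) g=3 f=9, (3,5) g=2 f=9, (3,6) g=1 f=9]; closed=[(1,3), (1,4), (1,6), (2,4), (2,5), (2,6)]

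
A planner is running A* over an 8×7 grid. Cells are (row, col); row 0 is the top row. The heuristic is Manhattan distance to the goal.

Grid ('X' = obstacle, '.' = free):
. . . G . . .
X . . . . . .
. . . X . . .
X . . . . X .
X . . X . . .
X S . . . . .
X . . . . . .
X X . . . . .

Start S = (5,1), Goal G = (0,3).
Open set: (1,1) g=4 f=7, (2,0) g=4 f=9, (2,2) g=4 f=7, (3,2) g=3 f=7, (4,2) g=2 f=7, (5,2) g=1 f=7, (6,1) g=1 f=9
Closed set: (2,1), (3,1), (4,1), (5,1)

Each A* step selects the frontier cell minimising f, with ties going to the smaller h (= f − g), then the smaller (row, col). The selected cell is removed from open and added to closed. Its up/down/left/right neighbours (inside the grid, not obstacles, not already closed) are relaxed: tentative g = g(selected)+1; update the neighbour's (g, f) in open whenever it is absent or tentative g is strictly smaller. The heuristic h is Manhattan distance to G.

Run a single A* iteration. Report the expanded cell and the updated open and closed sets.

step 1: expand (1,1) (f=7, h=3) → closed; open now [(0,1) g=5 f=7, (1,2) g=5 f=7, (2,0) g=4 f=9, (2,2) g=4 f=7, (3,2) g=3 f=7, (4,2) g=2 f=7, (5,2) g=1 f=7, (6,1) g=1 f=9]

expanded=(1,1); open=[(0,1) g=5 f=7, (1,2) g=5 f=7, (2,0) g=4 f=9, (2,2) g=4 f=7, (3,2) g=3 f=7, (4,2) g=2 f=7, (5,2) g=1 f=7, (6,1) g=1 f=9]; closed=[(1,1), (2,1), (3,1), (4,1), (5,1)]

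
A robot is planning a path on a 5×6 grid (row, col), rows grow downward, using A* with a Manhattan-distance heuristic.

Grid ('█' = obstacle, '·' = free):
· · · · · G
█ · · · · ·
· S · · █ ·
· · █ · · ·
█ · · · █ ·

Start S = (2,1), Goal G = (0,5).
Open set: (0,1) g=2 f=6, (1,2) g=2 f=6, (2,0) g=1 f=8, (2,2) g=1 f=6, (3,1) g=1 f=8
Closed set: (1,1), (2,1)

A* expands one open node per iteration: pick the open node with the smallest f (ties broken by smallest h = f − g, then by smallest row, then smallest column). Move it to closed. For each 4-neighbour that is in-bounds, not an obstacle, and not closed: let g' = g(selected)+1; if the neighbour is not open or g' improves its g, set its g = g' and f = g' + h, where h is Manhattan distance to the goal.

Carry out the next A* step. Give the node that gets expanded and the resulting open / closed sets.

expanded=(0,1); open=[(0,0) g=3 f=8, (0,2) g=3 f=6, (1,2) g=2 f=6, (2,0) g=1 f=8, (2,2) g=1 f=6, (3,1) g=1 f=8]; closed=[(0,1), (1,1), (2,1)]

step 1: expand (0,1) (f=6, h=4) → closed; open now [(0,0) g=3 f=8, (0,2) g=3 f=6, (1,2) g=2 f=6, (2,0) g=1 f=8, (2,2) g=1 f=6, (3,1) g=1 f=8]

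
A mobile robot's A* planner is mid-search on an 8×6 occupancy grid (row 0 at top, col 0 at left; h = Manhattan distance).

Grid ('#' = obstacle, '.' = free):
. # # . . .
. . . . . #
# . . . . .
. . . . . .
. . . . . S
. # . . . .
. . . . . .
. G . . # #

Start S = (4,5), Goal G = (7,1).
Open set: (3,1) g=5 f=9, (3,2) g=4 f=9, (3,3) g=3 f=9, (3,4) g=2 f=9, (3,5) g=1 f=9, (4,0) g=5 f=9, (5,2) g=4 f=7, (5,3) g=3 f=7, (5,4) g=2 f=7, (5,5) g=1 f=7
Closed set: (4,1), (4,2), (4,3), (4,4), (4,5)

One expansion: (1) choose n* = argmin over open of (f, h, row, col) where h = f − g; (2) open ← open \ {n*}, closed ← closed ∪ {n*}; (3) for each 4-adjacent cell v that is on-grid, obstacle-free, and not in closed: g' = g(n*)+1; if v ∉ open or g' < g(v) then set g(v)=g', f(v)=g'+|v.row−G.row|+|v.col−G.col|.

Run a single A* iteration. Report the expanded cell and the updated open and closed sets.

expanded=(5,2); open=[(3,1) g=5 f=9, (3,2) g=4 f=9, (3,3) g=3 f=9, (3,4) g=2 f=9, (3,5) g=1 f=9, (4,0) g=5 f=9, (5,3) g=3 f=7, (5,4) g=2 f=7, (5,5) g=1 f=7, (6,2) g=5 f=7]; closed=[(4,1), (4,2), (4,3), (4,4), (4,5), (5,2)]

step 1: expand (5,2) (f=7, h=3) → closed; open now [(3,1) g=5 f=9, (3,2) g=4 f=9, (3,3) g=3 f=9, (3,4) g=2 f=9, (3,5) g=1 f=9, (4,0) g=5 f=9, (5,3) g=3 f=7, (5,4) g=2 f=7, (5,5) g=1 f=7, (6,2) g=5 f=7]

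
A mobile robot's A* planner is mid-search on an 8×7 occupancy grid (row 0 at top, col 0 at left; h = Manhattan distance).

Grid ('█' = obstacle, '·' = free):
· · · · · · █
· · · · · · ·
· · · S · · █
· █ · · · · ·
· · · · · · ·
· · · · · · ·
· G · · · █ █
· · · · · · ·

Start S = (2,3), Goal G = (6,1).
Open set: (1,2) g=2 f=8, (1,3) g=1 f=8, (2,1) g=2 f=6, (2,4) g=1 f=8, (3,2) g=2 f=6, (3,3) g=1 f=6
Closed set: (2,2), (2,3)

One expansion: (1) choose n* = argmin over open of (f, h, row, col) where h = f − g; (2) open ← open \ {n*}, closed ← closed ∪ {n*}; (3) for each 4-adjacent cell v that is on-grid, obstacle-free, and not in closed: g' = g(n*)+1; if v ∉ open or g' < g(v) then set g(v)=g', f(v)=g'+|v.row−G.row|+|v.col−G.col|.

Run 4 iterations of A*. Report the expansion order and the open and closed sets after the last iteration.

order=[(2,1) → (3,2) → (4,2) → (4,1)]; open=[(1,1) g=3 f=8, (1,2) g=2 f=8, (1,3) g=1 f=8, (2,0) g=3 f=8, (2,4) g=1 f=8, (3,3) g=1 f=6, (4,0) g=5 f=8, (4,3) g=4 f=8, (5,1) g=5 f=6, (5,2) g=4 f=6]; closed=[(2,1), (2,2), (2,3), (3,2), (4,1), (4,2)]

step 1: expand (2,1) (f=6, h=4) → closed; open now [(1,1) g=3 f=8, (1,2) g=2 f=8, (1,3) g=1 f=8, (2,0) g=3 f=8, (2,4) g=1 f=8, (3,2) g=2 f=6, (3,3) g=1 f=6]
step 2: expand (3,2) (f=6, h=4) → closed; open now [(1,1) g=3 f=8, (1,2) g=2 f=8, (1,3) g=1 f=8, (2,0) g=3 f=8, (2,4) g=1 f=8, (3,3) g=1 f=6, (4,2) g=3 f=6]
step 3: expand (4,2) (f=6, h=3) → closed; open now [(1,1) g=3 f=8, (1,2) g=2 f=8, (1,3) g=1 f=8, (2,0) g=3 f=8, (2,4) g=1 f=8, (3,3) g=1 f=6, (4,1) g=4 f=6, (4,3) g=4 f=8, (5,2) g=4 f=6]
step 4: expand (4,1) (f=6, h=2) → closed; open now [(1,1) g=3 f=8, (1,2) g=2 f=8, (1,3) g=1 f=8, (2,0) g=3 f=8, (2,4) g=1 f=8, (3,3) g=1 f=6, (4,0) g=5 f=8, (4,3) g=4 f=8, (5,1) g=5 f=6, (5,2) g=4 f=6]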